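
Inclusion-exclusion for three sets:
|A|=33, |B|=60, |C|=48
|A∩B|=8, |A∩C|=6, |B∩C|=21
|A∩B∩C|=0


|A∪B∪C| = |A|+|B|+|C| - |A∩B|-|A∩C|-|B∩C| + |A∩B∩C|
= 33+60+48 - 8-6-21 + 0
= 141 - 35 + 0
= 106

|A ∪ B ∪ C| = 106


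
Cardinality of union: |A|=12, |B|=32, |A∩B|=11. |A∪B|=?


|A ∪ B| = |A| + |B| - |A ∩ B|
= 12 + 32 - 11
= 33

|A ∪ B| = 33


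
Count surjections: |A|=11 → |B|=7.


n = |A| = 11, k = |B| = 7. Surjections via inclusion-exclusion:
S(n,k) = Σ(-1)^i × C(k,i) × (k-i)^n, i=0 to k
i=0: (-1)^0×C(7,0)×7^11 = 1977326743
i=1: (-1)^1×C(7,1)×6^11 = -2539579392
i=2: (-1)^2×C(7,2)×5^11 = 1025390625
i=3: (-1)^3×C(7,3)×4^11 = -146800640
i=4: (-1)^4×C(7,4)×3^11 = 6200145
i=5: (-1)^5×C(7,5)×2^11 = -43008
i=6: (-1)^6×C(7,6)×1^11 = 7
i=7: (-1)^7×C(7,7)×0^11 = 0
Total = 322494480

Number of surjections = 322494480


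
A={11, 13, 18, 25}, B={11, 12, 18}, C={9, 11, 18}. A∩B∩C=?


A ∩ B = {11, 18}
(A ∩ B) ∩ C = {11, 18}

A ∩ B ∩ C = {11, 18}


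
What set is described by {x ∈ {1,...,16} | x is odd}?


Checking each candidate:
Condition: odd numbers in {1,...,16}
Result = {1, 3, 5, 7, 9, 11, 13, 15}

{1, 3, 5, 7, 9, 11, 13, 15}


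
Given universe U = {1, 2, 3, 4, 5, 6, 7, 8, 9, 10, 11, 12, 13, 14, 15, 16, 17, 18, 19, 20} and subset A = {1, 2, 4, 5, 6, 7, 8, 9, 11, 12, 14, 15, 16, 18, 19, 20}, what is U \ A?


Aᶜ = U \ A = elements in U but not in A
U = {1, 2, 3, 4, 5, 6, 7, 8, 9, 10, 11, 12, 13, 14, 15, 16, 17, 18, 19, 20}
A = {1, 2, 4, 5, 6, 7, 8, 9, 11, 12, 14, 15, 16, 18, 19, 20}
Aᶜ = {3, 10, 13, 17}

Aᶜ = {3, 10, 13, 17}


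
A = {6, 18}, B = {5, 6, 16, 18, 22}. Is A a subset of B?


A ⊆ B means every element of A is in B.
All elements of A are in B.
So A ⊆ B.

Yes, A ⊆ B


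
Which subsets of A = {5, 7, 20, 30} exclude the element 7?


A subset of A that omits 7 is a subset of A \ {7}, so there are 2^(n-1) = 2^3 = 8 of them.
Subsets excluding 7: ∅, {5}, {20}, {30}, {5, 20}, {5, 30}, {20, 30}, {5, 20, 30}

Subsets excluding 7 (8 total): ∅, {5}, {20}, {30}, {5, 20}, {5, 30}, {20, 30}, {5, 20, 30}


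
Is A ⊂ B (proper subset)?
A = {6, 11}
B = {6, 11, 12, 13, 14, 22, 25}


A ⊂ B requires: A ⊆ B AND A ≠ B.
A ⊆ B? Yes
A = B? No
A ⊂ B: Yes (A is a proper subset of B)

Yes, A ⊂ B


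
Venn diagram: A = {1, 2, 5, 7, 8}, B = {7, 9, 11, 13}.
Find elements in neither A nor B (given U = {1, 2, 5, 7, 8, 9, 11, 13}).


A = {1, 2, 5, 7, 8}
B = {7, 9, 11, 13}
Region: in neither A nor B (given U = {1, 2, 5, 7, 8, 9, 11, 13})
Elements: ∅

Elements in neither A nor B (given U = {1, 2, 5, 7, 8, 9, 11, 13}): ∅


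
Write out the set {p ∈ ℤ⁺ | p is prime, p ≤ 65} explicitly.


Checking each candidate:
Condition: primes ≤ 65
Result = {2, 3, 5, 7, 11, 13, 17, 19, 23, 29, 31, 37, 41, 43, 47, 53, 59, 61}

{2, 3, 5, 7, 11, 13, 17, 19, 23, 29, 31, 37, 41, 43, 47, 53, 59, 61}


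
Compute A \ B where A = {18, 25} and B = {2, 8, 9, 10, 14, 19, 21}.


A \ B = elements in A but not in B
A = {18, 25}
B = {2, 8, 9, 10, 14, 19, 21}
Remove from A any elements in B
A \ B = {18, 25}

A \ B = {18, 25}


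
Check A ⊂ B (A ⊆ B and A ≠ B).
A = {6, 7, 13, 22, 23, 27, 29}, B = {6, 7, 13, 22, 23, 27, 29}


A ⊂ B requires: A ⊆ B AND A ≠ B.
A ⊆ B? Yes
A = B? Yes
A = B, so A is not a PROPER subset.

No, A is not a proper subset of B


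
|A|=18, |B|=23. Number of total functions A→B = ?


Each of |A| = 18 inputs maps to any of |B| = 23 outputs.
# functions = |B|^|A| = 23^18
= 3244150909895248285300369

Number of functions = 3244150909895248285300369


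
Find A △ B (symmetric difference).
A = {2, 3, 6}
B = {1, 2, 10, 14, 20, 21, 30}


A △ B = (A \ B) ∪ (B \ A) = elements in exactly one of A or B
A \ B = {3, 6}
B \ A = {1, 10, 14, 20, 21, 30}
A △ B = {1, 3, 6, 10, 14, 20, 21, 30}

A △ B = {1, 3, 6, 10, 14, 20, 21, 30}


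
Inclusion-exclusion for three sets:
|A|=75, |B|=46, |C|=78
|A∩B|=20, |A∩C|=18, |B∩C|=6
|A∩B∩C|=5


|A∪B∪C| = |A|+|B|+|C| - |A∩B|-|A∩C|-|B∩C| + |A∩B∩C|
= 75+46+78 - 20-18-6 + 5
= 199 - 44 + 5
= 160

|A ∪ B ∪ C| = 160


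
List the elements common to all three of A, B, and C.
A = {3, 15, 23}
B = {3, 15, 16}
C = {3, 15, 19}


A ∩ B = {3, 15}
(A ∩ B) ∩ C = {3, 15}

A ∩ B ∩ C = {3, 15}


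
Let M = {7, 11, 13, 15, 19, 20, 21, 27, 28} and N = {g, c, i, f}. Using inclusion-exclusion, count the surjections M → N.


n = |M| = 9, k = |N| = 4. Surjections via inclusion-exclusion:
S(n,k) = Σ(-1)^i × C(k,i) × (k-i)^n, i=0 to k
i=0: (-1)^0×C(4,0)×4^9 = 262144
i=1: (-1)^1×C(4,1)×3^9 = -78732
i=2: (-1)^2×C(4,2)×2^9 = 3072
i=3: (-1)^3×C(4,3)×1^9 = -4
i=4: (-1)^4×C(4,4)×0^9 = 0
Total = 186480

Number of surjections = 186480


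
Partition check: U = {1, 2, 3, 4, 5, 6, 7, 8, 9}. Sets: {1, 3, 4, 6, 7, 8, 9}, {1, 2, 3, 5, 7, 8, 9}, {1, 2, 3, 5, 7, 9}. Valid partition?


A partition requires: (1) non-empty parts, (2) pairwise disjoint, (3) union = U
Parts: {1, 3, 4, 6, 7, 8, 9}, {1, 2, 3, 5, 7, 8, 9}, {1, 2, 3, 5, 7, 9}
Union of parts: {1, 2, 3, 4, 5, 6, 7, 8, 9}
U = {1, 2, 3, 4, 5, 6, 7, 8, 9}
All non-empty? True
Pairwise disjoint? False
Covers U? True

No, not a valid partition


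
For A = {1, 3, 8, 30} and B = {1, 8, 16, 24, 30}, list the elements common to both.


A ∩ B = elements in both A and B
A = {1, 3, 8, 30}
B = {1, 8, 16, 24, 30}
A ∩ B = {1, 8, 30}

A ∩ B = {1, 8, 30}


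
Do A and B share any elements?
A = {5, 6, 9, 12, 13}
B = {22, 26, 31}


Disjoint means A ∩ B = ∅.
A ∩ B = ∅
A ∩ B = ∅, so A and B are disjoint.

No — A and B share no elements (A ∩ B = ∅), so they are disjoint


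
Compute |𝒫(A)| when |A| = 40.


Number of subsets = 2^n
= 2^40
= 1099511627776

|P(A)| = 1099511627776


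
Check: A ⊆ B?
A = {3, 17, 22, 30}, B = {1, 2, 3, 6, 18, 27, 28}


A ⊆ B means every element of A is in B.
Elements in A not in B: {17, 22, 30}
So A ⊄ B.

No, A ⊄ B


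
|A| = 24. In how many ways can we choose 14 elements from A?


C(n,k) = n! / (k!(n-k)!)
C(24,14) = 24! / (14!10!)
= 1961256

C(24,14) = 1961256


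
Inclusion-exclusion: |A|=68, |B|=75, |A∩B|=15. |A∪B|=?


|A ∪ B| = |A| + |B| - |A ∩ B|
= 68 + 75 - 15
= 128

|A ∪ B| = 128


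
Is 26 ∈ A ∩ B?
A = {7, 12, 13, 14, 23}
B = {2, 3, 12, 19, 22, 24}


A = {7, 12, 13, 14, 23}, B = {2, 3, 12, 19, 22, 24}
A ∩ B = elements in both A and B
A ∩ B = {12}
Checking if 26 ∈ A ∩ B
26 is not in A ∩ B → False

26 ∉ A ∩ B


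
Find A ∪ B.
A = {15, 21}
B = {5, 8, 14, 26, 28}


A ∪ B = all elements in A or B (or both)
A = {15, 21}
B = {5, 8, 14, 26, 28}
A ∪ B = {5, 8, 14, 15, 21, 26, 28}

A ∪ B = {5, 8, 14, 15, 21, 26, 28}


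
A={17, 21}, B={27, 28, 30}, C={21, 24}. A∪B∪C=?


A ∪ B = {17, 21, 27, 28, 30}
(A ∪ B) ∪ C = {17, 21, 24, 27, 28, 30}

A ∪ B ∪ C = {17, 21, 24, 27, 28, 30}


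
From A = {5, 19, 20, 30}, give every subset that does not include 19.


A subset of A that omits 19 is a subset of A \ {19}, so there are 2^(n-1) = 2^3 = 8 of them.
Subsets excluding 19: ∅, {5}, {20}, {30}, {5, 20}, {5, 30}, {20, 30}, {5, 20, 30}

Subsets excluding 19 (8 total): ∅, {5}, {20}, {30}, {5, 20}, {5, 30}, {20, 30}, {5, 20, 30}


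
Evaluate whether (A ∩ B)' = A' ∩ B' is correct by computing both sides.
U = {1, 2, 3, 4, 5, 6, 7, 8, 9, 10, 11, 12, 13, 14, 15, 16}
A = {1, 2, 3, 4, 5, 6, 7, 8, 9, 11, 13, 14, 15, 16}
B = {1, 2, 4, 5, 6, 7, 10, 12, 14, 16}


LHS: A ∩ B = {1, 2, 4, 5, 6, 7, 14, 16}
(A ∩ B)' = U \ (A ∩ B) = {3, 8, 9, 10, 11, 12, 13, 15}
A' = {10, 12}, B' = {3, 8, 9, 11, 13, 15}
Claimed RHS: A' ∩ B' = ∅
Identity is INVALID: LHS = {3, 8, 9, 10, 11, 12, 13, 15} but the RHS claimed here equals ∅. The correct form is (A ∩ B)' = A' ∪ B'.

Identity is invalid: (A ∩ B)' = {3, 8, 9, 10, 11, 12, 13, 15} but A' ∩ B' = ∅. The correct De Morgan law is (A ∩ B)' = A' ∪ B'.


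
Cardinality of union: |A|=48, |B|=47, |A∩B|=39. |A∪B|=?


|A ∪ B| = |A| + |B| - |A ∩ B|
= 48 + 47 - 39
= 56

|A ∪ B| = 56


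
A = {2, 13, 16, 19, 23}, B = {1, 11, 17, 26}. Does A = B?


Two sets are equal iff they have exactly the same elements.
A = {2, 13, 16, 19, 23}
B = {1, 11, 17, 26}
Differences: {1, 2, 11, 13, 16, 17, 19, 23, 26}
A ≠ B

No, A ≠ B


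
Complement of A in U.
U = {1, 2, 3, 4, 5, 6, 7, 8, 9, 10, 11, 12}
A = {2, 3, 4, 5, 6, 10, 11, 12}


Aᶜ = U \ A = elements in U but not in A
U = {1, 2, 3, 4, 5, 6, 7, 8, 9, 10, 11, 12}
A = {2, 3, 4, 5, 6, 10, 11, 12}
Aᶜ = {1, 7, 8, 9}

Aᶜ = {1, 7, 8, 9}


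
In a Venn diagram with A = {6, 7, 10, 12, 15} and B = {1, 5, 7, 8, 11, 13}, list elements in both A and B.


A = {6, 7, 10, 12, 15}
B = {1, 5, 7, 8, 11, 13}
Region: in both A and B
Elements: {7}

Elements in both A and B: {7}


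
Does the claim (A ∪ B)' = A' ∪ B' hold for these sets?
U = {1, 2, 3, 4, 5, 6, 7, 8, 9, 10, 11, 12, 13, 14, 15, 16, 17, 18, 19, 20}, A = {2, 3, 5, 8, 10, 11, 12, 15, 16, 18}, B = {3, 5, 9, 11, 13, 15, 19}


LHS: A ∪ B = {2, 3, 5, 8, 9, 10, 11, 12, 13, 15, 16, 18, 19}
(A ∪ B)' = U \ (A ∪ B) = {1, 4, 6, 7, 14, 17, 20}
A' = {1, 4, 6, 7, 9, 13, 14, 17, 19, 20}, B' = {1, 2, 4, 6, 7, 8, 10, 12, 14, 16, 17, 18, 20}
Claimed RHS: A' ∪ B' = {1, 2, 4, 6, 7, 8, 9, 10, 12, 13, 14, 16, 17, 18, 19, 20}
Identity is INVALID: LHS = {1, 4, 6, 7, 14, 17, 20} but the RHS claimed here equals {1, 2, 4, 6, 7, 8, 9, 10, 12, 13, 14, 16, 17, 18, 19, 20}. The correct form is (A ∪ B)' = A' ∩ B'.

Identity is invalid: (A ∪ B)' = {1, 4, 6, 7, 14, 17, 20} but A' ∪ B' = {1, 2, 4, 6, 7, 8, 9, 10, 12, 13, 14, 16, 17, 18, 19, 20}. The correct De Morgan law is (A ∪ B)' = A' ∩ B'.


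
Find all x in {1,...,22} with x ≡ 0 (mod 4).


Checking each candidate:
Condition: x in {1,...,22} with x ≡ 0 (mod 4)
Result = {4, 8, 12, 16, 20}

{4, 8, 12, 16, 20}


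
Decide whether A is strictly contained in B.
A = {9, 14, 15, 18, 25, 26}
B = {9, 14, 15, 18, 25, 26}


A ⊂ B requires: A ⊆ B AND A ≠ B.
A ⊆ B? Yes
A = B? Yes
A = B, so A is not a PROPER subset.

No, A is not a proper subset of B


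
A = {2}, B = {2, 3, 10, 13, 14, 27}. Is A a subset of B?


A ⊆ B means every element of A is in B.
All elements of A are in B.
So A ⊆ B.

Yes, A ⊆ B


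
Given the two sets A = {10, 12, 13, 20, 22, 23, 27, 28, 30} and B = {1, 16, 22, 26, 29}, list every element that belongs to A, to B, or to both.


A ∪ B = all elements in A or B (or both)
A = {10, 12, 13, 20, 22, 23, 27, 28, 30}
B = {1, 16, 22, 26, 29}
A ∪ B = {1, 10, 12, 13, 16, 20, 22, 23, 26, 27, 28, 29, 30}

A ∪ B = {1, 10, 12, 13, 16, 20, 22, 23, 26, 27, 28, 29, 30}


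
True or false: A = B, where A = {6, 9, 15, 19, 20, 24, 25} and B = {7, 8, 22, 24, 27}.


Two sets are equal iff they have exactly the same elements.
A = {6, 9, 15, 19, 20, 24, 25}
B = {7, 8, 22, 24, 27}
Differences: {6, 7, 8, 9, 15, 19, 20, 22, 25, 27}
A ≠ B

No, A ≠ B


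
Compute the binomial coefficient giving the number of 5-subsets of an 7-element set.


C(n,k) = n! / (k!(n-k)!)
C(7,5) = 7! / (5!2!)
= 21

C(7,5) = 21


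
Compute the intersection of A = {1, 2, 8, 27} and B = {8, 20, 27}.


A ∩ B = elements in both A and B
A = {1, 2, 8, 27}
B = {8, 20, 27}
A ∩ B = {8, 27}

A ∩ B = {8, 27}


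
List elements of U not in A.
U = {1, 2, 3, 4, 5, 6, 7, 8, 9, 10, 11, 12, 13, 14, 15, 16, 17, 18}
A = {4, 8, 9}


Aᶜ = U \ A = elements in U but not in A
U = {1, 2, 3, 4, 5, 6, 7, 8, 9, 10, 11, 12, 13, 14, 15, 16, 17, 18}
A = {4, 8, 9}
Aᶜ = {1, 2, 3, 5, 6, 7, 10, 11, 12, 13, 14, 15, 16, 17, 18}

Aᶜ = {1, 2, 3, 5, 6, 7, 10, 11, 12, 13, 14, 15, 16, 17, 18}


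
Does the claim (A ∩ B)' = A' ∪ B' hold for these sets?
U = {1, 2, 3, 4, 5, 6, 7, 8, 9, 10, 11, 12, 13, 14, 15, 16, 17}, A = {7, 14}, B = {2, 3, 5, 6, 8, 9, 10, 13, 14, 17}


LHS: A ∩ B = {14}
(A ∩ B)' = U \ (A ∩ B) = {1, 2, 3, 4, 5, 6, 7, 8, 9, 10, 11, 12, 13, 15, 16, 17}
A' = {1, 2, 3, 4, 5, 6, 8, 9, 10, 11, 12, 13, 15, 16, 17}, B' = {1, 4, 7, 11, 12, 15, 16}
Claimed RHS: A' ∪ B' = {1, 2, 3, 4, 5, 6, 7, 8, 9, 10, 11, 12, 13, 15, 16, 17}
Identity is VALID: LHS = RHS = {1, 2, 3, 4, 5, 6, 7, 8, 9, 10, 11, 12, 13, 15, 16, 17} ✓

Identity is valid. (A ∩ B)' = A' ∪ B' = {1, 2, 3, 4, 5, 6, 7, 8, 9, 10, 11, 12, 13, 15, 16, 17}


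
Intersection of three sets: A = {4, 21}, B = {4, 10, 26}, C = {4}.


A ∩ B = {4}
(A ∩ B) ∩ C = {4}

A ∩ B ∩ C = {4}


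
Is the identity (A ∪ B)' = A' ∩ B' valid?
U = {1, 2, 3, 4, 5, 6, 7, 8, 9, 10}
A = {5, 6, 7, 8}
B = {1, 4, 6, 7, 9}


LHS: A ∪ B = {1, 4, 5, 6, 7, 8, 9}
(A ∪ B)' = U \ (A ∪ B) = {2, 3, 10}
A' = {1, 2, 3, 4, 9, 10}, B' = {2, 3, 5, 8, 10}
Claimed RHS: A' ∩ B' = {2, 3, 10}
Identity is VALID: LHS = RHS = {2, 3, 10} ✓

Identity is valid. (A ∪ B)' = A' ∩ B' = {2, 3, 10}


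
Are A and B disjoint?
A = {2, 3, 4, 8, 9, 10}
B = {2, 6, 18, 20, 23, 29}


Disjoint means A ∩ B = ∅.
A ∩ B = {2}
A ∩ B ≠ ∅, so A and B are NOT disjoint.

No, A and B are not disjoint (A ∩ B = {2})


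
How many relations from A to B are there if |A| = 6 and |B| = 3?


A relation from A to B is any subset of A × B.
|A × B| = 6 × 3 = 18
# relations = 2^|A × B| = 2^18 = 262144

Number of relations = 262144


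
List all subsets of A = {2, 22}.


|A| = 2, so |P(A)| = 2^2 = 4
Enumerate subsets by cardinality (0 to 2):
∅, {2}, {22}, {2, 22}

P(A) has 4 subsets: ∅, {2}, {22}, {2, 22}


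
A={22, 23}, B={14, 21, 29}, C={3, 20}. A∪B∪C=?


A ∪ B = {14, 21, 22, 23, 29}
(A ∪ B) ∪ C = {3, 14, 20, 21, 22, 23, 29}

A ∪ B ∪ C = {3, 14, 20, 21, 22, 23, 29}


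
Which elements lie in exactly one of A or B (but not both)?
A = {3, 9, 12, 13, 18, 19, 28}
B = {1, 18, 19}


A △ B = (A \ B) ∪ (B \ A) = elements in exactly one of A or B
A \ B = {3, 9, 12, 13, 28}
B \ A = {1}
A △ B = {1, 3, 9, 12, 13, 28}

A △ B = {1, 3, 9, 12, 13, 28}


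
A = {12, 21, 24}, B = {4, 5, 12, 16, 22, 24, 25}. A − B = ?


A \ B = elements in A but not in B
A = {12, 21, 24}
B = {4, 5, 12, 16, 22, 24, 25}
Remove from A any elements in B
A \ B = {21}

A \ B = {21}


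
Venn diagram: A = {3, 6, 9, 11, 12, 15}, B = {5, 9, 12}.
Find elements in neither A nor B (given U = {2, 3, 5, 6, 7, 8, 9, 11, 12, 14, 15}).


A = {3, 6, 9, 11, 12, 15}
B = {5, 9, 12}
Region: in neither A nor B (given U = {2, 3, 5, 6, 7, 8, 9, 11, 12, 14, 15})
Elements: {2, 7, 8, 14}

Elements in neither A nor B (given U = {2, 3, 5, 6, 7, 8, 9, 11, 12, 14, 15}): {2, 7, 8, 14}


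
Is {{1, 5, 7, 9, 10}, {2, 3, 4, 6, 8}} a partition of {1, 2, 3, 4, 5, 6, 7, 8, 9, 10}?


A partition requires: (1) non-empty parts, (2) pairwise disjoint, (3) union = U
Parts: {1, 5, 7, 9, 10}, {2, 3, 4, 6, 8}
Union of parts: {1, 2, 3, 4, 5, 6, 7, 8, 9, 10}
U = {1, 2, 3, 4, 5, 6, 7, 8, 9, 10}
All non-empty? True
Pairwise disjoint? True
Covers U? True

Yes, valid partition


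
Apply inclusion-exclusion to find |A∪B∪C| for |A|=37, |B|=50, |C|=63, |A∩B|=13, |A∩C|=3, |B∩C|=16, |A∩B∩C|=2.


|A∪B∪C| = |A|+|B|+|C| - |A∩B|-|A∩C|-|B∩C| + |A∩B∩C|
= 37+50+63 - 13-3-16 + 2
= 150 - 32 + 2
= 120

|A ∪ B ∪ C| = 120


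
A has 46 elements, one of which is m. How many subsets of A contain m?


Subsets of A containing m correspond to subsets of A \ {m}, which has 45 elements.
Count = 2^(n-1) = 2^45
= 35184372088832

Number of subsets containing m = 35184372088832


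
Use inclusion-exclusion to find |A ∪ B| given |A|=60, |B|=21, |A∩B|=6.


|A ∪ B| = |A| + |B| - |A ∩ B|
= 60 + 21 - 6
= 75

|A ∪ B| = 75


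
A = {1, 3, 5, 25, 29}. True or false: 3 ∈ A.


A = {1, 3, 5, 25, 29}
Checking if 3 is in A
3 is in A → True

3 ∈ A


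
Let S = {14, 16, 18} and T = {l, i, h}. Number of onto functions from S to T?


n = |S| = 3, k = |T| = 3. Surjections via inclusion-exclusion:
S(n,k) = Σ(-1)^i × C(k,i) × (k-i)^n, i=0 to k
i=0: (-1)^0×C(3,0)×3^3 = 27
i=1: (-1)^1×C(3,1)×2^3 = -24
i=2: (-1)^2×C(3,2)×1^3 = 3
i=3: (-1)^3×C(3,3)×0^3 = 0
Total = 6

Number of surjections = 6


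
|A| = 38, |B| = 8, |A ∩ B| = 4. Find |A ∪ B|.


|A ∪ B| = |A| + |B| - |A ∩ B|
= 38 + 8 - 4
= 42

|A ∪ B| = 42


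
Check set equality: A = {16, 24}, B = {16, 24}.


Two sets are equal iff they have exactly the same elements.
A = {16, 24}
B = {16, 24}
Same elements → A = B

Yes, A = B


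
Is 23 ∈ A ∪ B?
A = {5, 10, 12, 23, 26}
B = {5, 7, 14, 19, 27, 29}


A = {5, 10, 12, 23, 26}, B = {5, 7, 14, 19, 27, 29}
A ∪ B = all elements in A or B
A ∪ B = {5, 7, 10, 12, 14, 19, 23, 26, 27, 29}
Checking if 23 ∈ A ∪ B
23 is in A ∪ B → True

23 ∈ A ∪ B


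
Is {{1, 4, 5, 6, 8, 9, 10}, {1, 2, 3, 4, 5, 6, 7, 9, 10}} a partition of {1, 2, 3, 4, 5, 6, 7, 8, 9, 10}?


A partition requires: (1) non-empty parts, (2) pairwise disjoint, (3) union = U
Parts: {1, 4, 5, 6, 8, 9, 10}, {1, 2, 3, 4, 5, 6, 7, 9, 10}
Union of parts: {1, 2, 3, 4, 5, 6, 7, 8, 9, 10}
U = {1, 2, 3, 4, 5, 6, 7, 8, 9, 10}
All non-empty? True
Pairwise disjoint? False
Covers U? True

No, not a valid partition


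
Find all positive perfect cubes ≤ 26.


Checking each candidate:
Condition: positive perfect cubes ≤ 26
Result = {1, 8}

{1, 8}


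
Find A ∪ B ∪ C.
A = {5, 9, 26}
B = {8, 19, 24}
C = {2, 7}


A ∪ B = {5, 8, 9, 19, 24, 26}
(A ∪ B) ∪ C = {2, 5, 7, 8, 9, 19, 24, 26}

A ∪ B ∪ C = {2, 5, 7, 8, 9, 19, 24, 26}


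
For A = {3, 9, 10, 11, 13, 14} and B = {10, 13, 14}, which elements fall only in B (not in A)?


A = {3, 9, 10, 11, 13, 14}
B = {10, 13, 14}
Region: only in B (not in A)
Elements: ∅

Elements only in B (not in A): ∅


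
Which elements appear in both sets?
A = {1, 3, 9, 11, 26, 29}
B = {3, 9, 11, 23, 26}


A ∩ B = elements in both A and B
A = {1, 3, 9, 11, 26, 29}
B = {3, 9, 11, 23, 26}
A ∩ B = {3, 9, 11, 26}

A ∩ B = {3, 9, 11, 26}


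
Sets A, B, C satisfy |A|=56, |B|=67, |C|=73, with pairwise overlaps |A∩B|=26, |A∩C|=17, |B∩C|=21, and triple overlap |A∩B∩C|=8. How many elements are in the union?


|A∪B∪C| = |A|+|B|+|C| - |A∩B|-|A∩C|-|B∩C| + |A∩B∩C|
= 56+67+73 - 26-17-21 + 8
= 196 - 64 + 8
= 140

|A ∪ B ∪ C| = 140


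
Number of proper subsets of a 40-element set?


Total subsets = 2^n = 2^40 = 1099511627776
Proper subsets exclude the set itself: 2^n - 1
= 1099511627776 - 1
= 1099511627775

Number of proper subsets = 1099511627775


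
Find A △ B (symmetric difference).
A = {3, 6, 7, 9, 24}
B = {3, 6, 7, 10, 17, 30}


A △ B = (A \ B) ∪ (B \ A) = elements in exactly one of A or B
A \ B = {9, 24}
B \ A = {10, 17, 30}
A △ B = {9, 10, 17, 24, 30}

A △ B = {9, 10, 17, 24, 30}


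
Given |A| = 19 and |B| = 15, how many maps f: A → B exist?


Each of |A| = 19 inputs maps to any of |B| = 15 outputs.
# functions = |B|^|A| = 15^19
= 22168378200531005859375

Number of functions = 22168378200531005859375


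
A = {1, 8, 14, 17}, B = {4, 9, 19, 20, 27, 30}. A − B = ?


A \ B = elements in A but not in B
A = {1, 8, 14, 17}
B = {4, 9, 19, 20, 27, 30}
Remove from A any elements in B
A \ B = {1, 8, 14, 17}

A \ B = {1, 8, 14, 17}


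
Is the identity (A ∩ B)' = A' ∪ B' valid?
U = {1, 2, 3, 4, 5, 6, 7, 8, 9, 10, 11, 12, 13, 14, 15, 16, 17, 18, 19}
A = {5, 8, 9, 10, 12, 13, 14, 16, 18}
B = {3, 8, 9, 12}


LHS: A ∩ B = {8, 9, 12}
(A ∩ B)' = U \ (A ∩ B) = {1, 2, 3, 4, 5, 6, 7, 10, 11, 13, 14, 15, 16, 17, 18, 19}
A' = {1, 2, 3, 4, 6, 7, 11, 15, 17, 19}, B' = {1, 2, 4, 5, 6, 7, 10, 11, 13, 14, 15, 16, 17, 18, 19}
Claimed RHS: A' ∪ B' = {1, 2, 3, 4, 5, 6, 7, 10, 11, 13, 14, 15, 16, 17, 18, 19}
Identity is VALID: LHS = RHS = {1, 2, 3, 4, 5, 6, 7, 10, 11, 13, 14, 15, 16, 17, 18, 19} ✓

Identity is valid. (A ∩ B)' = A' ∪ B' = {1, 2, 3, 4, 5, 6, 7, 10, 11, 13, 14, 15, 16, 17, 18, 19}


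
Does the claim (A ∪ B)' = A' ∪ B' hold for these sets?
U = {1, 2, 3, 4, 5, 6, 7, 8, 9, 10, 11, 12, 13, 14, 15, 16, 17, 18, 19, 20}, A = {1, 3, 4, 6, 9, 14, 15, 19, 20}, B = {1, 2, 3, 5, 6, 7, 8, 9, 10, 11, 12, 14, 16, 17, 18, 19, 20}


LHS: A ∪ B = {1, 2, 3, 4, 5, 6, 7, 8, 9, 10, 11, 12, 14, 15, 16, 17, 18, 19, 20}
(A ∪ B)' = U \ (A ∪ B) = {13}
A' = {2, 5, 7, 8, 10, 11, 12, 13, 16, 17, 18}, B' = {4, 13, 15}
Claimed RHS: A' ∪ B' = {2, 4, 5, 7, 8, 10, 11, 12, 13, 15, 16, 17, 18}
Identity is INVALID: LHS = {13} but the RHS claimed here equals {2, 4, 5, 7, 8, 10, 11, 12, 13, 15, 16, 17, 18}. The correct form is (A ∪ B)' = A' ∩ B'.

Identity is invalid: (A ∪ B)' = {13} but A' ∪ B' = {2, 4, 5, 7, 8, 10, 11, 12, 13, 15, 16, 17, 18}. The correct De Morgan law is (A ∪ B)' = A' ∩ B'.


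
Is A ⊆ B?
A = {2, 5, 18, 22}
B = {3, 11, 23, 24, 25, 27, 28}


A ⊆ B means every element of A is in B.
Elements in A not in B: {2, 5, 18, 22}
So A ⊄ B.

No, A ⊄ B


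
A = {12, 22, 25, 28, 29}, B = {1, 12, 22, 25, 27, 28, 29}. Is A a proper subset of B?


A ⊂ B requires: A ⊆ B AND A ≠ B.
A ⊆ B? Yes
A = B? No
A ⊂ B: Yes (A is a proper subset of B)

Yes, A ⊂ B


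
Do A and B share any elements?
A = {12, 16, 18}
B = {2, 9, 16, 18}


Disjoint means A ∩ B = ∅.
A ∩ B = {16, 18}
A ∩ B ≠ ∅, so A and B are NOT disjoint.

Yes — A and B share the element(s) of A ∩ B = {16, 18}, so they are not disjoint


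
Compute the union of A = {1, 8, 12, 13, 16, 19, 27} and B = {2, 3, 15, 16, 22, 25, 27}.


A ∪ B = all elements in A or B (or both)
A = {1, 8, 12, 13, 16, 19, 27}
B = {2, 3, 15, 16, 22, 25, 27}
A ∪ B = {1, 2, 3, 8, 12, 13, 15, 16, 19, 22, 25, 27}

A ∪ B = {1, 2, 3, 8, 12, 13, 15, 16, 19, 22, 25, 27}


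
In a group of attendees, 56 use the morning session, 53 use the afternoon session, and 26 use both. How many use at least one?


|A ∪ B| = |A| + |B| - |A ∩ B|
= 56 + 53 - 26
= 83

|A ∪ B| = 83


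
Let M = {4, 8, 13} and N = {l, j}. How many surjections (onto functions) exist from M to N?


n = |M| = 3, k = |N| = 2. Surjections via inclusion-exclusion:
S(n,k) = Σ(-1)^i × C(k,i) × (k-i)^n, i=0 to k
i=0: (-1)^0×C(2,0)×2^3 = 8
i=1: (-1)^1×C(2,1)×1^3 = -2
i=2: (-1)^2×C(2,2)×0^3 = 0
Total = 6

Number of surjections = 6


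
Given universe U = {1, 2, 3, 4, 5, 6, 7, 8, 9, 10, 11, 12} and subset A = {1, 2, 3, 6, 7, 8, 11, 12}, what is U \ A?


Aᶜ = U \ A = elements in U but not in A
U = {1, 2, 3, 4, 5, 6, 7, 8, 9, 10, 11, 12}
A = {1, 2, 3, 6, 7, 8, 11, 12}
Aᶜ = {4, 5, 9, 10}

Aᶜ = {4, 5, 9, 10}


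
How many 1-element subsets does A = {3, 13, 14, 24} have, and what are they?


|A| = 4, so A has C(4,1) = 4 subsets of size 1.
Enumerate by choosing 1 elements from A at a time:
{3}, {13}, {14}, {24}

1-element subsets (4 total): {3}, {13}, {14}, {24}


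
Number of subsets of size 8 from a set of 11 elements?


C(n,k) = n! / (k!(n-k)!)
C(11,8) = 11! / (8!3!)
= 165

C(11,8) = 165


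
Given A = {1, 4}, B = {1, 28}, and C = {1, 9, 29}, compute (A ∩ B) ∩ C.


A ∩ B = {1}
(A ∩ B) ∩ C = {1}

A ∩ B ∩ C = {1}


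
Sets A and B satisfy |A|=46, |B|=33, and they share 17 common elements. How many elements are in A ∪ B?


|A ∪ B| = |A| + |B| - |A ∩ B|
= 46 + 33 - 17
= 62

|A ∪ B| = 62


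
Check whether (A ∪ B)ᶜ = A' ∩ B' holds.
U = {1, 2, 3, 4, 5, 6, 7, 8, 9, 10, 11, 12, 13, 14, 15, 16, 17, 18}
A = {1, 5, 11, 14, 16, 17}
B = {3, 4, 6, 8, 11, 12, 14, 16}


LHS: A ∪ B = {1, 3, 4, 5, 6, 8, 11, 12, 14, 16, 17}
(A ∪ B)' = U \ (A ∪ B) = {2, 7, 9, 10, 13, 15, 18}
A' = {2, 3, 4, 6, 7, 8, 9, 10, 12, 13, 15, 18}, B' = {1, 2, 5, 7, 9, 10, 13, 15, 17, 18}
Claimed RHS: A' ∩ B' = {2, 7, 9, 10, 13, 15, 18}
Identity is VALID: LHS = RHS = {2, 7, 9, 10, 13, 15, 18} ✓

Identity is valid. (A ∪ B)' = A' ∩ B' = {2, 7, 9, 10, 13, 15, 18}


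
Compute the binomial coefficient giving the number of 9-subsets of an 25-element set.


C(n,k) = n! / (k!(n-k)!)
C(25,9) = 25! / (9!16!)
= 2042975

C(25,9) = 2042975


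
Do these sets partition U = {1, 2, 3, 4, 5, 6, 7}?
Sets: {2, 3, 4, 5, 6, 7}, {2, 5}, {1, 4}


A partition requires: (1) non-empty parts, (2) pairwise disjoint, (3) union = U
Parts: {2, 3, 4, 5, 6, 7}, {2, 5}, {1, 4}
Union of parts: {1, 2, 3, 4, 5, 6, 7}
U = {1, 2, 3, 4, 5, 6, 7}
All non-empty? True
Pairwise disjoint? False
Covers U? True

No, not a valid partition


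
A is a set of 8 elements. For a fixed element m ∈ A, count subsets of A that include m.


Subsets of A containing m correspond to subsets of A \ {m}, which has 7 elements.
Count = 2^(n-1) = 2^7
= 128

Number of subsets containing m = 128


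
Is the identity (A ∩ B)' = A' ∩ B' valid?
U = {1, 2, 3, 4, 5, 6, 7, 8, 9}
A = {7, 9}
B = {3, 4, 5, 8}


LHS: A ∩ B = ∅
(A ∩ B)' = U \ (A ∩ B) = {1, 2, 3, 4, 5, 6, 7, 8, 9}
A' = {1, 2, 3, 4, 5, 6, 8}, B' = {1, 2, 6, 7, 9}
Claimed RHS: A' ∩ B' = {1, 2, 6}
Identity is INVALID: LHS = {1, 2, 3, 4, 5, 6, 7, 8, 9} but the RHS claimed here equals {1, 2, 6}. The correct form is (A ∩ B)' = A' ∪ B'.

Identity is invalid: (A ∩ B)' = {1, 2, 3, 4, 5, 6, 7, 8, 9} but A' ∩ B' = {1, 2, 6}. The correct De Morgan law is (A ∩ B)' = A' ∪ B'.


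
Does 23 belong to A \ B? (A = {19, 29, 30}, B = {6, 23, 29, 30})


A = {19, 29, 30}, B = {6, 23, 29, 30}
A \ B = elements in A but not in B
A \ B = {19}
Checking if 23 ∈ A \ B
23 is not in A \ B → False

23 ∉ A \ B


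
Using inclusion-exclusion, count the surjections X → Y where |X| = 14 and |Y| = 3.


n = |X| = 14, k = |Y| = 3. Surjections via inclusion-exclusion:
S(n,k) = Σ(-1)^i × C(k,i) × (k-i)^n, i=0 to k
i=0: (-1)^0×C(3,0)×3^14 = 4782969
i=1: (-1)^1×C(3,1)×2^14 = -49152
i=2: (-1)^2×C(3,2)×1^14 = 3
i=3: (-1)^3×C(3,3)×0^14 = 0
Total = 4733820

Number of surjections = 4733820


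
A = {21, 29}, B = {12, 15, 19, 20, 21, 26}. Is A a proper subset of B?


A ⊂ B requires: A ⊆ B AND A ≠ B.
A ⊆ B? No
A ⊄ B, so A is not a proper subset.

No, A is not a proper subset of B


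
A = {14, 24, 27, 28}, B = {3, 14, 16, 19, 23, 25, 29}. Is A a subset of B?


A ⊆ B means every element of A is in B.
Elements in A not in B: {24, 27, 28}
So A ⊄ B.

No, A ⊄ B


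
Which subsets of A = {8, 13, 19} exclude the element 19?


A subset of A that omits 19 is a subset of A \ {19}, so there are 2^(n-1) = 2^2 = 4 of them.
Subsets excluding 19: ∅, {8}, {13}, {8, 13}

Subsets excluding 19 (4 total): ∅, {8}, {13}, {8, 13}


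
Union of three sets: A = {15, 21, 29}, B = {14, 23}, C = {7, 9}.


A ∪ B = {14, 15, 21, 23, 29}
(A ∪ B) ∪ C = {7, 9, 14, 15, 21, 23, 29}

A ∪ B ∪ C = {7, 9, 14, 15, 21, 23, 29}


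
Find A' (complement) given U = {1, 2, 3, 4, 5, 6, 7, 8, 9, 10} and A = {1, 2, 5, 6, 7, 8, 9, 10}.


Aᶜ = U \ A = elements in U but not in A
U = {1, 2, 3, 4, 5, 6, 7, 8, 9, 10}
A = {1, 2, 5, 6, 7, 8, 9, 10}
Aᶜ = {3, 4}

Aᶜ = {3, 4}


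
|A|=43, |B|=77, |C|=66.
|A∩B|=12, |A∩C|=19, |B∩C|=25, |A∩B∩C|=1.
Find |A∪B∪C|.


|A∪B∪C| = |A|+|B|+|C| - |A∩B|-|A∩C|-|B∩C| + |A∩B∩C|
= 43+77+66 - 12-19-25 + 1
= 186 - 56 + 1
= 131

|A ∪ B ∪ C| = 131


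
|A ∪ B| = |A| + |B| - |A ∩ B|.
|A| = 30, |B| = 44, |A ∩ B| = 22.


|A ∪ B| = |A| + |B| - |A ∩ B|
= 30 + 44 - 22
= 52

|A ∪ B| = 52


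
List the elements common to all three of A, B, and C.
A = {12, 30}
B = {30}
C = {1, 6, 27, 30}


A ∩ B = {30}
(A ∩ B) ∩ C = {30}

A ∩ B ∩ C = {30}


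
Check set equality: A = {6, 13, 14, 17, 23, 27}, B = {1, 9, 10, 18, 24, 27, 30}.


Two sets are equal iff they have exactly the same elements.
A = {6, 13, 14, 17, 23, 27}
B = {1, 9, 10, 18, 24, 27, 30}
Differences: {1, 6, 9, 10, 13, 14, 17, 18, 23, 24, 30}
A ≠ B

No, A ≠ B


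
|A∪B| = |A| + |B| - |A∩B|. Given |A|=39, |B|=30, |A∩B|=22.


|A ∪ B| = |A| + |B| - |A ∩ B|
= 39 + 30 - 22
= 47

|A ∪ B| = 47


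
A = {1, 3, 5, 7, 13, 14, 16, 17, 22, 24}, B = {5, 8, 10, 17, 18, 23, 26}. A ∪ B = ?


A ∪ B = all elements in A or B (or both)
A = {1, 3, 5, 7, 13, 14, 16, 17, 22, 24}
B = {5, 8, 10, 17, 18, 23, 26}
A ∪ B = {1, 3, 5, 7, 8, 10, 13, 14, 16, 17, 18, 22, 23, 24, 26}

A ∪ B = {1, 3, 5, 7, 8, 10, 13, 14, 16, 17, 18, 22, 23, 24, 26}


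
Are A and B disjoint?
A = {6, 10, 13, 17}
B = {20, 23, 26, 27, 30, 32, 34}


Disjoint means A ∩ B = ∅.
A ∩ B = ∅
A ∩ B = ∅, so A and B are disjoint.

Yes, A and B are disjoint


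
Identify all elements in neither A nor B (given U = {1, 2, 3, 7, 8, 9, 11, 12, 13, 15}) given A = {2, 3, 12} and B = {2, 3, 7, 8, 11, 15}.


A = {2, 3, 12}
B = {2, 3, 7, 8, 11, 15}
Region: in neither A nor B (given U = {1, 2, 3, 7, 8, 9, 11, 12, 13, 15})
Elements: {1, 9, 13}

Elements in neither A nor B (given U = {1, 2, 3, 7, 8, 9, 11, 12, 13, 15}): {1, 9, 13}


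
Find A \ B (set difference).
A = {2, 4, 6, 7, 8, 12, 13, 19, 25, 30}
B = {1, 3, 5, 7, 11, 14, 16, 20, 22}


A \ B = elements in A but not in B
A = {2, 4, 6, 7, 8, 12, 13, 19, 25, 30}
B = {1, 3, 5, 7, 11, 14, 16, 20, 22}
Remove from A any elements in B
A \ B = {2, 4, 6, 8, 12, 13, 19, 25, 30}

A \ B = {2, 4, 6, 8, 12, 13, 19, 25, 30}


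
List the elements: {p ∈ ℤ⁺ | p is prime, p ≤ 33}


Checking each candidate:
Condition: primes ≤ 33
Result = {2, 3, 5, 7, 11, 13, 17, 19, 23, 29, 31}

{2, 3, 5, 7, 11, 13, 17, 19, 23, 29, 31}


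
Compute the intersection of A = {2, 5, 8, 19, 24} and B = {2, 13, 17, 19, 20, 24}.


A ∩ B = elements in both A and B
A = {2, 5, 8, 19, 24}
B = {2, 13, 17, 19, 20, 24}
A ∩ B = {2, 19, 24}

A ∩ B = {2, 19, 24}


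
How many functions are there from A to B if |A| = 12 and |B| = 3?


Each of |A| = 12 inputs maps to any of |B| = 3 outputs.
# functions = |B|^|A| = 3^12
= 531441

Number of functions = 531441


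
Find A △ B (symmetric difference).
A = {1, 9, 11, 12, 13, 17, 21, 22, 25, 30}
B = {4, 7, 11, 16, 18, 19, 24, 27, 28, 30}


A △ B = (A \ B) ∪ (B \ A) = elements in exactly one of A or B
A \ B = {1, 9, 12, 13, 17, 21, 22, 25}
B \ A = {4, 7, 16, 18, 19, 24, 27, 28}
A △ B = {1, 4, 7, 9, 12, 13, 16, 17, 18, 19, 21, 22, 24, 25, 27, 28}

A △ B = {1, 4, 7, 9, 12, 13, 16, 17, 18, 19, 21, 22, 24, 25, 27, 28}


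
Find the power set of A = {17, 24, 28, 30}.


|A| = 4, so |P(A)| = 2^4 = 16
Enumerate subsets by cardinality (0 to 4):
∅, {17}, {24}, {28}, {30}, {17, 24}, {17, 28}, {17, 30}, {24, 28}, {24, 30}, {28, 30}, {17, 24, 28}, {17, 24, 30}, {17, 28, 30}, {24, 28, 30}, {17, 24, 28, 30}

P(A) has 16 subsets: ∅, {17}, {24}, {28}, {30}, {17, 24}, {17, 28}, {17, 30}, {24, 28}, {24, 30}, {28, 30}, {17, 24, 28}, {17, 24, 30}, {17, 28, 30}, {24, 28, 30}, {17, 24, 28, 30}


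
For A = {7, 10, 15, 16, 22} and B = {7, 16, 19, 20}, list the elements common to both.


A ∩ B = elements in both A and B
A = {7, 10, 15, 16, 22}
B = {7, 16, 19, 20}
A ∩ B = {7, 16}

A ∩ B = {7, 16}


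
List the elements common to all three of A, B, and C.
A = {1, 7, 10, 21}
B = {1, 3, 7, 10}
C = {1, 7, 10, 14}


A ∩ B = {1, 7, 10}
(A ∩ B) ∩ C = {1, 7, 10}

A ∩ B ∩ C = {1, 7, 10}


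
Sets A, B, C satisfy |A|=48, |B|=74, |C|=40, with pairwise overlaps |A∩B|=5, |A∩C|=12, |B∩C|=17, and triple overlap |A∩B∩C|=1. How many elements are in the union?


|A∪B∪C| = |A|+|B|+|C| - |A∩B|-|A∩C|-|B∩C| + |A∩B∩C|
= 48+74+40 - 5-12-17 + 1
= 162 - 34 + 1
= 129

|A ∪ B ∪ C| = 129


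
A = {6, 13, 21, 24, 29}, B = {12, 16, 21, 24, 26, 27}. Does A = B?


Two sets are equal iff they have exactly the same elements.
A = {6, 13, 21, 24, 29}
B = {12, 16, 21, 24, 26, 27}
Differences: {6, 12, 13, 16, 26, 27, 29}
A ≠ B

No, A ≠ B


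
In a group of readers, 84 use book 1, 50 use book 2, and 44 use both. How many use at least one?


|A ∪ B| = |A| + |B| - |A ∩ B|
= 84 + 50 - 44
= 90

|A ∪ B| = 90


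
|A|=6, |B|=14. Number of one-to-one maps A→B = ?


An injection sends each of |A| = 6 inputs to a distinct output in B.
# injections = |B|·(|B|-1)·…·(|B|-|A|+1) = 14! / (14 - 6)!
= 14 × 13 × 12 × 11 × 10 × 9
= 2162160

Number of injections = 2162160


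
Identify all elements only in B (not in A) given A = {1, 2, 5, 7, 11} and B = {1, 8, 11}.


A = {1, 2, 5, 7, 11}
B = {1, 8, 11}
Region: only in B (not in A)
Elements: {8}

Elements only in B (not in A): {8}


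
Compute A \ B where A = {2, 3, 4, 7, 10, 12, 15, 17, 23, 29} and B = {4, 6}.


A \ B = elements in A but not in B
A = {2, 3, 4, 7, 10, 12, 15, 17, 23, 29}
B = {4, 6}
Remove from A any elements in B
A \ B = {2, 3, 7, 10, 12, 15, 17, 23, 29}

A \ B = {2, 3, 7, 10, 12, 15, 17, 23, 29}


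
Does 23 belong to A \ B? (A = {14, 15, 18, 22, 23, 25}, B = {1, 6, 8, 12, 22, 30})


A = {14, 15, 18, 22, 23, 25}, B = {1, 6, 8, 12, 22, 30}
A \ B = elements in A but not in B
A \ B = {14, 15, 18, 23, 25}
Checking if 23 ∈ A \ B
23 is in A \ B → True

23 ∈ A \ B


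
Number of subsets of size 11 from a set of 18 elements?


C(n,k) = n! / (k!(n-k)!)
C(18,11) = 18! / (11!7!)
= 31824

C(18,11) = 31824


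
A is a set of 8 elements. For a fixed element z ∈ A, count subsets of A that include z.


Subsets of A containing z correspond to subsets of A \ {z}, which has 7 elements.
Count = 2^(n-1) = 2^7
= 128

Number of subsets containing z = 128


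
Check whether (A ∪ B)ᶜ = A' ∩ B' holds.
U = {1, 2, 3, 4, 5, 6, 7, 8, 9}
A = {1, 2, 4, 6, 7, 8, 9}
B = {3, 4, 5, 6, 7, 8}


LHS: A ∪ B = {1, 2, 3, 4, 5, 6, 7, 8, 9}
(A ∪ B)' = U \ (A ∪ B) = ∅
A' = {3, 5}, B' = {1, 2, 9}
Claimed RHS: A' ∩ B' = ∅
Identity is VALID: LHS = RHS = ∅ ✓

Identity is valid. (A ∪ B)' = A' ∩ B' = ∅


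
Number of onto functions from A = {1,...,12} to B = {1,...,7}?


n = |A| = 12, k = |B| = 7. Surjections via inclusion-exclusion:
S(n,k) = Σ(-1)^i × C(k,i) × (k-i)^n, i=0 to k
i=0: (-1)^0×C(7,0)×7^12 = 13841287201
i=1: (-1)^1×C(7,1)×6^12 = -15237476352
i=2: (-1)^2×C(7,2)×5^12 = 5126953125
i=3: (-1)^3×C(7,3)×4^12 = -587202560
i=4: (-1)^4×C(7,4)×3^12 = 18600435
i=5: (-1)^5×C(7,5)×2^12 = -86016
i=6: (-1)^6×C(7,6)×1^12 = 7
i=7: (-1)^7×C(7,7)×0^12 = 0
Total = 3162075840

Number of surjections = 3162075840


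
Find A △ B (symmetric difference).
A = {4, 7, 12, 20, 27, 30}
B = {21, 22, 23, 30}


A △ B = (A \ B) ∪ (B \ A) = elements in exactly one of A or B
A \ B = {4, 7, 12, 20, 27}
B \ A = {21, 22, 23}
A △ B = {4, 7, 12, 20, 21, 22, 23, 27}

A △ B = {4, 7, 12, 20, 21, 22, 23, 27}


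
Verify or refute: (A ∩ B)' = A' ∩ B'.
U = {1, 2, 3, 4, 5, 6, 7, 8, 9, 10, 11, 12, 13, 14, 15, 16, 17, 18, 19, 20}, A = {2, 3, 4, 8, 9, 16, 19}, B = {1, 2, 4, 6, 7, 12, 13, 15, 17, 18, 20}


LHS: A ∩ B = {2, 4}
(A ∩ B)' = U \ (A ∩ B) = {1, 3, 5, 6, 7, 8, 9, 10, 11, 12, 13, 14, 15, 16, 17, 18, 19, 20}
A' = {1, 5, 6, 7, 10, 11, 12, 13, 14, 15, 17, 18, 20}, B' = {3, 5, 8, 9, 10, 11, 14, 16, 19}
Claimed RHS: A' ∩ B' = {5, 10, 11, 14}
Identity is INVALID: LHS = {1, 3, 5, 6, 7, 8, 9, 10, 11, 12, 13, 14, 15, 16, 17, 18, 19, 20} but the RHS claimed here equals {5, 10, 11, 14}. The correct form is (A ∩ B)' = A' ∪ B'.

Identity is invalid: (A ∩ B)' = {1, 3, 5, 6, 7, 8, 9, 10, 11, 12, 13, 14, 15, 16, 17, 18, 19, 20} but A' ∩ B' = {5, 10, 11, 14}. The correct De Morgan law is (A ∩ B)' = A' ∪ B'.


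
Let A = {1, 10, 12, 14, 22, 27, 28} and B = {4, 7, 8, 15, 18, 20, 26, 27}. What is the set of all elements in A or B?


A ∪ B = all elements in A or B (or both)
A = {1, 10, 12, 14, 22, 27, 28}
B = {4, 7, 8, 15, 18, 20, 26, 27}
A ∪ B = {1, 4, 7, 8, 10, 12, 14, 15, 18, 20, 22, 26, 27, 28}

A ∪ B = {1, 4, 7, 8, 10, 12, 14, 15, 18, 20, 22, 26, 27, 28}


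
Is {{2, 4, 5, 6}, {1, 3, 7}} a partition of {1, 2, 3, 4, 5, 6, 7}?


A partition requires: (1) non-empty parts, (2) pairwise disjoint, (3) union = U
Parts: {2, 4, 5, 6}, {1, 3, 7}
Union of parts: {1, 2, 3, 4, 5, 6, 7}
U = {1, 2, 3, 4, 5, 6, 7}
All non-empty? True
Pairwise disjoint? True
Covers U? True

Yes, valid partition


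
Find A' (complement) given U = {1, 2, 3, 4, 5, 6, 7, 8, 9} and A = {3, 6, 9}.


Aᶜ = U \ A = elements in U but not in A
U = {1, 2, 3, 4, 5, 6, 7, 8, 9}
A = {3, 6, 9}
Aᶜ = {1, 2, 4, 5, 7, 8}

Aᶜ = {1, 2, 4, 5, 7, 8}


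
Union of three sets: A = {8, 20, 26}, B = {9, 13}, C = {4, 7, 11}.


A ∪ B = {8, 9, 13, 20, 26}
(A ∪ B) ∪ C = {4, 7, 8, 9, 11, 13, 20, 26}

A ∪ B ∪ C = {4, 7, 8, 9, 11, 13, 20, 26}


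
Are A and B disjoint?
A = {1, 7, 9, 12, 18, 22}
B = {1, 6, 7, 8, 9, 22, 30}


Disjoint means A ∩ B = ∅.
A ∩ B = {1, 7, 9, 22}
A ∩ B ≠ ∅, so A and B are NOT disjoint.

No, A and B are not disjoint (A ∩ B = {1, 7, 9, 22})


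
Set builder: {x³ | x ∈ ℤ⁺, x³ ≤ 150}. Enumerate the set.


Checking each candidate:
Condition: positive perfect cubes ≤ 150
Result = {1, 8, 27, 64, 125}

{1, 8, 27, 64, 125}


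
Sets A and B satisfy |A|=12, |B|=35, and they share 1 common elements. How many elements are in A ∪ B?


|A ∪ B| = |A| + |B| - |A ∩ B|
= 12 + 35 - 1
= 46

|A ∪ B| = 46


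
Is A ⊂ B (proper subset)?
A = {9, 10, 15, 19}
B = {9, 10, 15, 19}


A ⊂ B requires: A ⊆ B AND A ≠ B.
A ⊆ B? Yes
A = B? Yes
A = B, so A is not a PROPER subset.

No, A is not a proper subset of B


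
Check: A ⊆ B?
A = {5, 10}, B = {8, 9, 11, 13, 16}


A ⊆ B means every element of A is in B.
Elements in A not in B: {5, 10}
So A ⊄ B.

No, A ⊄ B


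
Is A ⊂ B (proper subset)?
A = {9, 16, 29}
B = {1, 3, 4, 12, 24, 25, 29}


A ⊂ B requires: A ⊆ B AND A ≠ B.
A ⊆ B? No
A ⊄ B, so A is not a proper subset.

No, A is not a proper subset of B


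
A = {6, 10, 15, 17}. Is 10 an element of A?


A = {6, 10, 15, 17}
Checking if 10 is in A
10 is in A → True

10 ∈ A


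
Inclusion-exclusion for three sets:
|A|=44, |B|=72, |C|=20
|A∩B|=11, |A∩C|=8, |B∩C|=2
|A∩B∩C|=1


|A∪B∪C| = |A|+|B|+|C| - |A∩B|-|A∩C|-|B∩C| + |A∩B∩C|
= 44+72+20 - 11-8-2 + 1
= 136 - 21 + 1
= 116

|A ∪ B ∪ C| = 116


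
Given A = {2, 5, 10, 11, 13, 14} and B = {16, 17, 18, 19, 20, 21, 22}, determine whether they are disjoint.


Disjoint means A ∩ B = ∅.
A ∩ B = ∅
A ∩ B = ∅, so A and B are disjoint.

Yes, A and B are disjoint


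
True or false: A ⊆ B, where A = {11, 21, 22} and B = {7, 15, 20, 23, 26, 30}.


A ⊆ B means every element of A is in B.
Elements in A not in B: {11, 21, 22}
So A ⊄ B.

No, A ⊄ B


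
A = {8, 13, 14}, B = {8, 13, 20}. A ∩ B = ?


A ∩ B = elements in both A and B
A = {8, 13, 14}
B = {8, 13, 20}
A ∩ B = {8, 13}

A ∩ B = {8, 13}


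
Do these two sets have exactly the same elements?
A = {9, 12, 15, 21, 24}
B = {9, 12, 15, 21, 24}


Two sets are equal iff they have exactly the same elements.
A = {9, 12, 15, 21, 24}
B = {9, 12, 15, 21, 24}
Same elements → A = B

Yes, A = B


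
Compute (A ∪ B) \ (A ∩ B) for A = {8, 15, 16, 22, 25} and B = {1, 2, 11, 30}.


A △ B = (A \ B) ∪ (B \ A) = elements in exactly one of A or B
A \ B = {8, 15, 16, 22, 25}
B \ A = {1, 2, 11, 30}
A △ B = {1, 2, 8, 11, 15, 16, 22, 25, 30}

A △ B = {1, 2, 8, 11, 15, 16, 22, 25, 30}


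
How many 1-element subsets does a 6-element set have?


C(n,k) = n! / (k!(n-k)!)
C(6,1) = 6! / (1!5!)
= 6

C(6,1) = 6


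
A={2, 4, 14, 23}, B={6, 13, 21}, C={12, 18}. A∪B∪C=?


A ∪ B = {2, 4, 6, 13, 14, 21, 23}
(A ∪ B) ∪ C = {2, 4, 6, 12, 13, 14, 18, 21, 23}

A ∪ B ∪ C = {2, 4, 6, 12, 13, 14, 18, 21, 23}


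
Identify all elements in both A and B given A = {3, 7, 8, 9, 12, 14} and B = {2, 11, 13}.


A = {3, 7, 8, 9, 12, 14}
B = {2, 11, 13}
Region: in both A and B
Elements: ∅

Elements in both A and B: ∅
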